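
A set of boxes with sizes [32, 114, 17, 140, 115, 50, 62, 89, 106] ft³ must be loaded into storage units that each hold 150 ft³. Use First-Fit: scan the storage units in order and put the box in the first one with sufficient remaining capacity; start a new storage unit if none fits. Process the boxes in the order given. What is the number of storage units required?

6

32 ft³ → storage unit 1 (remaining 118 ft³)
114 ft³ → storage unit 1 (remaining 4 ft³)
17 ft³ → storage unit 2 (remaining 133 ft³)
140 ft³ → storage unit 3 (remaining 10 ft³)
115 ft³ → storage unit 2 (remaining 18 ft³)
50 ft³ → storage unit 4 (remaining 100 ft³)
62 ft³ → storage unit 4 (remaining 38 ft³)
89 ft³ → storage unit 5 (remaining 61 ft³)
106 ft³ → storage unit 6 (remaining 44 ft³)
Final storage units: [32,114] [17,115] [140] [50,62] [89] [106].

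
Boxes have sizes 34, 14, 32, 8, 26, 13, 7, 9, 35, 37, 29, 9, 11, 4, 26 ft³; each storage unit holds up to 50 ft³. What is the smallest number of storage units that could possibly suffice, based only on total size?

6

Total size = 34 + 14 + 32 + 8 + 26 + 13 + 7 + 9 + 35 + 37 + 29 + 9 + 11 + 4 + 26 = 294 ft³.
⌈294 / 50⌉ = 6.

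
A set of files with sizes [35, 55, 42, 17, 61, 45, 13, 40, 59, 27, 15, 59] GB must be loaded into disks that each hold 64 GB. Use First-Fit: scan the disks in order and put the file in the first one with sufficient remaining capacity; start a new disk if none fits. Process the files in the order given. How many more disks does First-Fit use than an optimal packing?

1

First-Fit: [35,17] [55] [42,13] [61] [45,15] [40] [59] [27] [59] → 9 disks.
Total size 468 GB; any packing needs at least ⌈468/64⌉ = 8 disks.
An optimal packing achieves that bound: [61] [59] [59] [55] [45,17] [42,15] [40,13] [35,27] → 8 disks.
Excess: 9 − 8 = 1.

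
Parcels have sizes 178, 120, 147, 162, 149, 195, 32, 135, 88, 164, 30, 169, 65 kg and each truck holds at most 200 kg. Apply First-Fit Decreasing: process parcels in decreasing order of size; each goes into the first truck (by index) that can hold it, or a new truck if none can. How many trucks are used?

10

Sorted descending: 195, 178, 169, 164, 162, 149, 147, 135, 120, 88, 65, 32, 30.
195 kg → truck 1 (remaining 5 kg)
178 kg → truck 2 (remaining 22 kg)
169 kg → truck 3 (remaining 31 kg)
164 kg → truck 4 (remaining 36 kg)
162 kg → truck 5 (remaining 38 kg)
149 kg → truck 6 (remaining 51 kg)
147 kg → truck 7 (remaining 53 kg)
135 kg → truck 8 (remaining 65 kg)
120 kg → truck 9 (remaining 80 kg)
88 kg → truck 10 (remaining 112 kg)
65 kg → truck 8 (remaining 0 kg)
32 kg → truck 4 (remaining 4 kg)
30 kg → truck 3 (remaining 1 kg)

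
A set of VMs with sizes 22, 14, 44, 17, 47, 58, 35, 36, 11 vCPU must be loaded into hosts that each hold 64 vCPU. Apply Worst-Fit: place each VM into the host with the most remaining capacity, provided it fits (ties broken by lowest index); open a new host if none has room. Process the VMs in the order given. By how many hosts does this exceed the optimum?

1

Worst-Fit: [22,14,17] [44] [47] [58] [35,11] [36] → 6 hosts.
Total size 284 vCPU; any packing needs at least ⌈284/64⌉ = 5 hosts.
An optimal packing achieves that bound: [58] [47,17] [44,14] [36,22] [35,11] → 5 hosts.
Excess: 6 − 5 = 1.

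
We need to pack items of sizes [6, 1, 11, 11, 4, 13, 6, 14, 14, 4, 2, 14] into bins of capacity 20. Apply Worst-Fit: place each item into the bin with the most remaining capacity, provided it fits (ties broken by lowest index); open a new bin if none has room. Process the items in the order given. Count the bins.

bin 1: place 6, 14 left
bin 1: place 1, 13 left
bin 1: place 11, 2 left
bin 2: place 11, 9 left
bin 2: place 4, 5 left
bin 3: place 13, 7 left
bin 3: place 6, 1 left
bin 4: place 14, 6 left
bin 5: place 14, 6 left
bin 4: place 4, 2 left
bin 5: place 2, 4 left
bin 6: place 14, 6 left

6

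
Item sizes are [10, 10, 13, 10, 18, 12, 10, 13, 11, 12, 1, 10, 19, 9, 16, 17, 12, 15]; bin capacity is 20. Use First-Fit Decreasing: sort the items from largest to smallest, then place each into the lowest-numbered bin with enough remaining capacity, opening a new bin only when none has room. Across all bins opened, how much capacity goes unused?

Sorted descending: 19, 18, 17, 16, 15, 13, 13, 12, 12, 12, 11, 10, 10, 10, 10, 10, 9, 1.
19 → bin 1 (remaining 1)
18 → bin 2 (remaining 2)
17 → bin 3 (remaining 3)
16 → bin 4 (remaining 4)
15 → bin 5 (remaining 5)
13 → bin 6 (remaining 7)
13 → bin 7 (remaining 7)
12 → bin 8 (remaining 8)
12 → bin 9 (remaining 8)
12 → bin 10 (remaining 8)
11 → bin 11 (remaining 9)
10 → bin 12 (remaining 10)
10 → bin 12 (remaining 0)
10 → bin 13 (remaining 10)
10 → bin 13 (remaining 0)
10 → bin 14 (remaining 10)
9 → bin 11 (remaining 0)
1 → bin 1 (remaining 0)
14 bins × 20 = 280; used 218; unused 62.

62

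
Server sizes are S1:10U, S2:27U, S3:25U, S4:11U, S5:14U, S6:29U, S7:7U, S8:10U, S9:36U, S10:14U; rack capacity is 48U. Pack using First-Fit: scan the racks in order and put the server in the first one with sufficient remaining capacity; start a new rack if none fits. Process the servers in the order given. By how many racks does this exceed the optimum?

First-Fit: [10,27,11] [25,14,7] [29,10] [36] [14] → 5 racks.
Total size 183U; any packing needs at least ⌈183/48⌉ = 4 racks.
An optimal packing achieves that bound: [36,11] [29,14] [27,14,7] [25,10,10] → 4 racks.
Excess: 5 − 4 = 1.

1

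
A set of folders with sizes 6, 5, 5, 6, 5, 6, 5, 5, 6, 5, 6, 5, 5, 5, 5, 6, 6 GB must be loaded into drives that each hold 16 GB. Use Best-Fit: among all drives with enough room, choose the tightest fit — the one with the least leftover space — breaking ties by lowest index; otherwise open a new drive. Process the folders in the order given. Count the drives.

Put 6 GB in drive 1; 10 GB remain.
Put 5 GB in drive 1; 5 GB remain.
Put 5 GB in drive 1; 0 GB remain.
Put 6 GB in drive 2; 10 GB remain.
Put 5 GB in drive 2; 5 GB remain.
Put 6 GB in drive 3; 10 GB remain.
Put 5 GB in drive 2; 0 GB remain.
Put 5 GB in drive 3; 5 GB remain.
Put 6 GB in drive 4; 10 GB remain.
Put 5 GB in drive 3; 0 GB remain.
Put 6 GB in drive 4; 4 GB remain.
Put 5 GB in drive 5; 11 GB remain.
Put 5 GB in drive 5; 6 GB remain.
Put 5 GB in drive 5; 1 GB remain.
Put 5 GB in drive 6; 11 GB remain.
Put 6 GB in drive 6; 5 GB remain.
Put 6 GB in drive 7; 10 GB remain.

7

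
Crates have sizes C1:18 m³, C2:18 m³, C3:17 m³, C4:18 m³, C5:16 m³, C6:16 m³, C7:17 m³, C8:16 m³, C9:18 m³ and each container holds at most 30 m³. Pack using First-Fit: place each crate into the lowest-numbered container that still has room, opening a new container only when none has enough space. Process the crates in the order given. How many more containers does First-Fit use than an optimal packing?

0

First-Fit: [18] [18] [17] [18] [16] [16] [17] [16] [18] → 9 containers.
9 crates exceed 15 m³ (half the capacity), and no two of those can share a container, so at least 9 containers are needed.
So 9 is already optimal.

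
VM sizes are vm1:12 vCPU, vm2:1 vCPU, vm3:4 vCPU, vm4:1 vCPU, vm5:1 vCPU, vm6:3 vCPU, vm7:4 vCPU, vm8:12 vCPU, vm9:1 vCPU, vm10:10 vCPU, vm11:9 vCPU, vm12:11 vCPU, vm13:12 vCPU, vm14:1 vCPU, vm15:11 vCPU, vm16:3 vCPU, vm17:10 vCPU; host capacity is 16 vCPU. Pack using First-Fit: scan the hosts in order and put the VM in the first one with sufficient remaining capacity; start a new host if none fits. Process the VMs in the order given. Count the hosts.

9 hosts

vm1 (12 vCPU) → host 1 (remaining 4 vCPU)
vm2 (1 vCPU) → host 1 (remaining 3 vCPU)
vm3 (4 vCPU) → host 2 (remaining 12 vCPU)
vm4 (1 vCPU) → host 1 (remaining 2 vCPU)
vm5 (1 vCPU) → host 1 (remaining 1 vCPU)
vm6 (3 vCPU) → host 2 (remaining 9 vCPU)
vm7 (4 vCPU) → host 2 (remaining 5 vCPU)
vm8 (12 vCPU) → host 3 (remaining 4 vCPU)
vm9 (1 vCPU) → host 1 (remaining 0 vCPU)
vm10 (10 vCPU) → host 4 (remaining 6 vCPU)
vm11 (9 vCPU) → host 5 (remaining 7 vCPU)
vm12 (11 vCPU) → host 6 (remaining 5 vCPU)
vm13 (12 vCPU) → host 7 (remaining 4 vCPU)
vm14 (1 vCPU) → host 2 (remaining 4 vCPU)
vm15 (11 vCPU) → host 8 (remaining 5 vCPU)
vm16 (3 vCPU) → host 2 (remaining 1 vCPU)
vm17 (10 vCPU) → host 9 (remaining 6 vCPU)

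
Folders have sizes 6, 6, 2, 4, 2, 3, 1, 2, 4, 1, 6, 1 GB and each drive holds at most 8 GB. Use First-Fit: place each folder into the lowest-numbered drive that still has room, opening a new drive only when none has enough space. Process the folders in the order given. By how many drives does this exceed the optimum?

0

First-Fit: [6,2] [6,2] [4,3,1] [2,4,1,1] [6] → 5 drives.
Total size 38 GB; any packing needs at least ⌈38/8⌉ = 5 drives.
So 5 is already optimal.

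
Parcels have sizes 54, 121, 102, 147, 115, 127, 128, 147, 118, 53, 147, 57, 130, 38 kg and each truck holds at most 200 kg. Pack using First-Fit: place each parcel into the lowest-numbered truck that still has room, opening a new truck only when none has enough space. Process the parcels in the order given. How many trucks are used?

10

Put 54 kg in truck 1; 146 kg remain.
Put 121 kg in truck 1; 25 kg remain.
Put 102 kg in truck 2; 98 kg remain.
Put 147 kg in truck 3; 53 kg remain.
Put 115 kg in truck 4; 85 kg remain.
Put 127 kg in truck 5; 73 kg remain.
Put 128 kg in truck 6; 72 kg remain.
Put 147 kg in truck 7; 53 kg remain.
Put 118 kg in truck 8; 82 kg remain.
Put 53 kg in truck 2; 45 kg remain.
Put 147 kg in truck 9; 53 kg remain.
Put 57 kg in truck 4; 28 kg remain.
Put 130 kg in truck 10; 70 kg remain.
Put 38 kg in truck 2; 7 kg remain.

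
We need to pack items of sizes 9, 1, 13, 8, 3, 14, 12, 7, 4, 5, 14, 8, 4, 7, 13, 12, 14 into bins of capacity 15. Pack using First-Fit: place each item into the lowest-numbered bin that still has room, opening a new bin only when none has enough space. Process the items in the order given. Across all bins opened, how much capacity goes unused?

17

9 → bin 1 (remaining 6)
1 → bin 1 (remaining 5)
13 → bin 2 (remaining 2)
8 → bin 3 (remaining 7)
3 → bin 1 (remaining 2)
14 → bin 4 (remaining 1)
12 → bin 5 (remaining 3)
7 → bin 3 (remaining 0)
4 → bin 6 (remaining 11)
5 → bin 6 (remaining 6)
14 → bin 7 (remaining 1)
8 → bin 8 (remaining 7)
4 → bin 6 (remaining 2)
7 → bin 8 (remaining 0)
13 → bin 9 (remaining 2)
12 → bin 10 (remaining 3)
14 → bin 11 (remaining 1)
11 bins × 15 = 165; used 148; unused 17.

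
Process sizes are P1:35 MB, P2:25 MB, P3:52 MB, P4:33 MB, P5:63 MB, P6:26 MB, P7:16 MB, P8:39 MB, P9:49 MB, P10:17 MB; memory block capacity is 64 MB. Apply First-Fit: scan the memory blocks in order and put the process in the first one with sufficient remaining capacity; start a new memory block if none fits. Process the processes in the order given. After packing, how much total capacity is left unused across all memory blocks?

Put P1 (35 MB) in memory block 1; 29 MB remain.
Put P2 (25 MB) in memory block 1; 4 MB remain.
Put P3 (52 MB) in memory block 2; 12 MB remain.
Put P4 (33 MB) in memory block 3; 31 MB remain.
Put P5 (63 MB) in memory block 4; 1 MB remain.
Put P6 (26 MB) in memory block 3; 5 MB remain.
Put P7 (16 MB) in memory block 5; 48 MB remain.
Put P8 (39 MB) in memory block 5; 9 MB remain.
Put P9 (49 MB) in memory block 6; 15 MB remain.
Put P10 (17 MB) in memory block 7; 47 MB remain.
7 memory blocks × 64 MB = 448 MB; used 355 MB; unused 93 MB.

93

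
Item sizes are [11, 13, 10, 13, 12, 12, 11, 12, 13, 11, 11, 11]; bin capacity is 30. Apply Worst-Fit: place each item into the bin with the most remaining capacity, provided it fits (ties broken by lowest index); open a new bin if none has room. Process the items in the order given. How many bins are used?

6

bin 1: place 11, 19 left
bin 1: place 13, 6 left
bin 2: place 10, 20 left
bin 2: place 13, 7 left
bin 3: place 12, 18 left
bin 3: place 12, 6 left
bin 4: place 11, 19 left
bin 4: place 12, 7 left
bin 5: place 13, 17 left
bin 5: place 11, 6 left
bin 6: place 11, 19 left
bin 6: place 11, 8 left
Final bins: [11,13] [10,13] [12,12] [11,12] [13,11] [11,11].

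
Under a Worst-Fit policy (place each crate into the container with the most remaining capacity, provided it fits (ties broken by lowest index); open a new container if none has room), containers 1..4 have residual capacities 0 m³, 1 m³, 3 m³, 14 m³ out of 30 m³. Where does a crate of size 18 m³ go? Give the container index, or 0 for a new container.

No container has ≥ 18 m³ free, so a new container is opened.

0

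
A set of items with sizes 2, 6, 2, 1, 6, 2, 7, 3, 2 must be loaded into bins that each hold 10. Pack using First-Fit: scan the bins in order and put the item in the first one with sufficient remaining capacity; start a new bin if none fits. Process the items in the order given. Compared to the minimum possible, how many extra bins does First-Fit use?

0

First-Fit: [2,6,2] [1,6,2] [7,3] [2] → 4 bins.
Total size 31; any packing needs at least ⌈31/10⌉ = 4 bins.
So 4 is already optimal.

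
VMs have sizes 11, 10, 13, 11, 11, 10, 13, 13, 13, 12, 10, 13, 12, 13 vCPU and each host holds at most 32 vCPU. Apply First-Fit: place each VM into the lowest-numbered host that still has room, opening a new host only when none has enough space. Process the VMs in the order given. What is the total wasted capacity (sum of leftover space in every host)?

59

Put 11 vCPU in host 1; 21 vCPU remain.
Put 10 vCPU in host 1; 11 vCPU remain.
Put 13 vCPU in host 2; 19 vCPU remain.
Put 11 vCPU in host 1; 0 vCPU remain.
Put 11 vCPU in host 2; 8 vCPU remain.
Put 10 vCPU in host 3; 22 vCPU remain.
Put 13 vCPU in host 3; 9 vCPU remain.
Put 13 vCPU in host 4; 19 vCPU remain.
Put 13 vCPU in host 4; 6 vCPU remain.
Put 12 vCPU in host 5; 20 vCPU remain.
Put 10 vCPU in host 5; 10 vCPU remain.
Put 13 vCPU in host 6; 19 vCPU remain.
Put 12 vCPU in host 6; 7 vCPU remain.
Put 13 vCPU in host 7; 19 vCPU remain.
7 hosts × 32 vCPU = 224 vCPU; used 165 vCPU; unused 59 vCPU.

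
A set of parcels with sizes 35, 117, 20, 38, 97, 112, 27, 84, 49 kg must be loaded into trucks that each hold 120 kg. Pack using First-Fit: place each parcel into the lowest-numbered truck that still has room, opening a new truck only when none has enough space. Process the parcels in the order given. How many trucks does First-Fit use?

6

35 kg → truck 1 (remaining 85 kg)
117 kg → truck 2 (remaining 3 kg)
20 kg → truck 1 (remaining 65 kg)
38 kg → truck 1 (remaining 27 kg)
97 kg → truck 3 (remaining 23 kg)
112 kg → truck 4 (remaining 8 kg)
27 kg → truck 1 (remaining 0 kg)
84 kg → truck 5 (remaining 36 kg)
49 kg → truck 6 (remaining 71 kg)
Final trucks: [35,20,38,27] [117] [97] [112] [84] [49].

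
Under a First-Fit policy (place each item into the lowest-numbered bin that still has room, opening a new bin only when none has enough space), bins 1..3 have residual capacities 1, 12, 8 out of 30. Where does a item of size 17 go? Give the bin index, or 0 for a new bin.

0

No bin has ≥ 17 free, so a new bin is opened.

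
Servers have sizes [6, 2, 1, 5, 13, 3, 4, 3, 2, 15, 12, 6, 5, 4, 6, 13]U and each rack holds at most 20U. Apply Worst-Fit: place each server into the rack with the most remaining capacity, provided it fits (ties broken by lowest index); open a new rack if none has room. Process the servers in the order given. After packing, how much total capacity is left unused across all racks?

Put 6U in rack 1; 14U remain.
Put 2U in rack 1; 12U remain.
Put 1U in rack 1; 11U remain.
Put 5U in rack 1; 6U remain.
Put 13U in rack 2; 7U remain.
Put 3U in rack 2; 4U remain.
Put 4U in rack 1; 2U remain.
Put 3U in rack 2; 1U remain.
Put 2U in rack 1; 0U remain.
Put 15U in rack 3; 5U remain.
Put 12U in rack 4; 8U remain.
Put 6U in rack 4; 2U remain.
Put 5U in rack 3; 0U remain.
Put 4U in rack 5; 16U remain.
Put 6U in rack 5; 10U remain.
Put 13U in rack 6; 7U remain.
6 racks × 20U = 120U; used 100U; unused 20U.

20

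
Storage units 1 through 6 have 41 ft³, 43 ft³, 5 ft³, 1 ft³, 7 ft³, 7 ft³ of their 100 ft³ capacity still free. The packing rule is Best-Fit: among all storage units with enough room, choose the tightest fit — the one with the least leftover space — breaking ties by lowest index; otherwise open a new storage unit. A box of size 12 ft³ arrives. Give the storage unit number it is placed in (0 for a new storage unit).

1

Storage units with room: storage unit 1 (41 ft³), storage unit 2 (43 ft³).
Tightest fit is storage unit 1 with 41 ft³ free.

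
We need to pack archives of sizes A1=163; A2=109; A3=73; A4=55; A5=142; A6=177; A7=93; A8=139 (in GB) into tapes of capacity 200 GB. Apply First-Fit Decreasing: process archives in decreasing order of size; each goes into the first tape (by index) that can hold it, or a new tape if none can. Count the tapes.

6

Sorted descending: 177, 163, 142, 139, 109, 93, 73, 55.
tape 1: place 177 GB, 23 GB left
tape 2: place 163 GB, 37 GB left
tape 3: place 142 GB, 58 GB left
tape 4: place 139 GB, 61 GB left
tape 5: place 109 GB, 91 GB left
tape 6: place 93 GB, 107 GB left
tape 5: place 73 GB, 18 GB left
tape 3: place 55 GB, 3 GB left
Final tapes: [177] [163] [142,55] [139] [109,73] [93].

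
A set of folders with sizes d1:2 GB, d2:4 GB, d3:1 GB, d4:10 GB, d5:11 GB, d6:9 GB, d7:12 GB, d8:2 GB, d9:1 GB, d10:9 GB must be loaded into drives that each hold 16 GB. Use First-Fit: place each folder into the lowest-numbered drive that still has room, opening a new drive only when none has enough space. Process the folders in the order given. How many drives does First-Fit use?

Put d1 (2 GB) in drive 1; 14 GB remain.
Put d2 (4 GB) in drive 1; 10 GB remain.
Put d3 (1 GB) in drive 1; 9 GB remain.
Put d4 (10 GB) in drive 2; 6 GB remain.
Put d5 (11 GB) in drive 3; 5 GB remain.
Put d6 (9 GB) in drive 1; 0 GB remain.
Put d7 (12 GB) in drive 4; 4 GB remain.
Put d8 (2 GB) in drive 2; 4 GB remain.
Put d9 (1 GB) in drive 2; 3 GB remain.
Put d10 (9 GB) in drive 5; 7 GB remain.

5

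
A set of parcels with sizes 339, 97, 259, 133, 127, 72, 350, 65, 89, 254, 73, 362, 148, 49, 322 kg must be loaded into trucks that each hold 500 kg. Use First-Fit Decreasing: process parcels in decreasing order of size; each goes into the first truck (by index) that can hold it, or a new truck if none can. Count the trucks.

6 trucks

Sorted descending: 362, 350, 339, 322, 259, 254, 148, 133, 127, 97, 89, 73, 72, 65, 49.
truck 1: place 362 kg, 138 kg left
truck 2: place 350 kg, 150 kg left
truck 3: place 339 kg, 161 kg left
truck 4: place 322 kg, 178 kg left
truck 5: place 259 kg, 241 kg left
truck 6: place 254 kg, 246 kg left
truck 2: place 148 kg, 2 kg left
truck 1: place 133 kg, 5 kg left
truck 3: place 127 kg, 34 kg left
truck 4: place 97 kg, 81 kg left
truck 5: place 89 kg, 152 kg left
truck 4: place 73 kg, 8 kg left
truck 5: place 72 kg, 80 kg left
truck 5: place 65 kg, 15 kg left
truck 6: place 49 kg, 197 kg left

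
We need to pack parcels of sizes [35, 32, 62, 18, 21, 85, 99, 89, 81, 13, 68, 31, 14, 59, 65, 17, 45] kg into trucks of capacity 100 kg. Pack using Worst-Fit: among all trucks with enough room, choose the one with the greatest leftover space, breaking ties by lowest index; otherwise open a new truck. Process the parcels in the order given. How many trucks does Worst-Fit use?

35 kg → truck 1 (remaining 65 kg)
32 kg → truck 1 (remaining 33 kg)
62 kg → truck 2 (remaining 38 kg)
18 kg → truck 2 (remaining 20 kg)
21 kg → truck 1 (remaining 12 kg)
85 kg → truck 3 (remaining 15 kg)
99 kg → truck 4 (remaining 1 kg)
89 kg → truck 5 (remaining 11 kg)
81 kg → truck 6 (remaining 19 kg)
13 kg → truck 2 (remaining 7 kg)
68 kg → truck 7 (remaining 32 kg)
31 kg → truck 7 (remaining 1 kg)
14 kg → truck 6 (remaining 5 kg)
59 kg → truck 8 (remaining 41 kg)
65 kg → truck 9 (remaining 35 kg)
17 kg → truck 8 (remaining 24 kg)
45 kg → truck 10 (remaining 55 kg)

10 trucks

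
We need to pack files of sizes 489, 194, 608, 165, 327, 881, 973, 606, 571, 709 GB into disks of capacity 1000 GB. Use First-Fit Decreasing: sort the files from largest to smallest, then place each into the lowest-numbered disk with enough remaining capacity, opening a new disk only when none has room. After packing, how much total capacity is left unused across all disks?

Sorted descending: 973, 881, 709, 608, 606, 571, 489, 327, 194, 165.
disk 1: place 973 GB, 27 GB left
disk 2: place 881 GB, 119 GB left
disk 3: place 709 GB, 291 GB left
disk 4: place 608 GB, 392 GB left
disk 5: place 606 GB, 394 GB left
disk 6: place 571 GB, 429 GB left
disk 7: place 489 GB, 511 GB left
disk 4: place 327 GB, 65 GB left
disk 3: place 194 GB, 97 GB left
disk 5: place 165 GB, 229 GB left
7 disks × 1000 GB = 7000 GB; used 5523 GB; unused 1477 GB.

1477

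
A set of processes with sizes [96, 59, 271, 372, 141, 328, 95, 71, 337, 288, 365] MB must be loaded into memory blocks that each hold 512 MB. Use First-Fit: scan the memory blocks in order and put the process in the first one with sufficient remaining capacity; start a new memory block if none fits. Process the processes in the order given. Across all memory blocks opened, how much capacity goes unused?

649

96 MB → memory block 1 (remaining 416 MB)
59 MB → memory block 1 (remaining 357 MB)
271 MB → memory block 1 (remaining 86 MB)
372 MB → memory block 2 (remaining 140 MB)
141 MB → memory block 3 (remaining 371 MB)
328 MB → memory block 3 (remaining 43 MB)
95 MB → memory block 2 (remaining 45 MB)
71 MB → memory block 1 (remaining 15 MB)
337 MB → memory block 4 (remaining 175 MB)
288 MB → memory block 5 (remaining 224 MB)
365 MB → memory block 6 (remaining 147 MB)
6 memory blocks × 512 MB = 3072 MB; used 2423 MB; unused 649 MB.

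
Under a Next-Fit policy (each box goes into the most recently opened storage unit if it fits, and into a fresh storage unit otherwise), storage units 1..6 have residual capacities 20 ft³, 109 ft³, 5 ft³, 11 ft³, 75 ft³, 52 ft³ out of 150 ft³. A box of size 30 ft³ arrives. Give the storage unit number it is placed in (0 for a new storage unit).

Next-Fit only looks at storage unit 6, which has 52 ft³ free.
30 ft³ fits there.

6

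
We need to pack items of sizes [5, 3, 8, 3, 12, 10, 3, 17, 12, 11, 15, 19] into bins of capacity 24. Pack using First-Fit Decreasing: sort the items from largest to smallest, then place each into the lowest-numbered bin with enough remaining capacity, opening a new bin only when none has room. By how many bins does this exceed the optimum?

0

First-Fit Decreasing: [19,5] [17,3,3] [15,8] [12,12] [11,10,3] → 5 bins.
Total size 118; any packing needs at least ⌈118/24⌉ = 5 bins.
So 5 is already optimal.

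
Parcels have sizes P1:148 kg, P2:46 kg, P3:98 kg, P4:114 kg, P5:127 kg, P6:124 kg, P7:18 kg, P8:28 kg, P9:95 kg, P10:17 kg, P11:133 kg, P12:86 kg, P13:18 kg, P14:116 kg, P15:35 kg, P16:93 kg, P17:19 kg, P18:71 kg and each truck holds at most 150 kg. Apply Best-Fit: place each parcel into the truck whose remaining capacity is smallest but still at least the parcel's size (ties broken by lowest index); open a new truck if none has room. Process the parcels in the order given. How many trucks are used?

11

P1 (148 kg) → truck 1 (remaining 2 kg)
P2 (46 kg) → truck 2 (remaining 104 kg)
P3 (98 kg) → truck 2 (remaining 6 kg)
P4 (114 kg) → truck 3 (remaining 36 kg)
P5 (127 kg) → truck 4 (remaining 23 kg)
P6 (124 kg) → truck 5 (remaining 26 kg)
P7 (18 kg) → truck 4 (remaining 5 kg)
P8 (28 kg) → truck 3 (remaining 8 kg)
P9 (95 kg) → truck 6 (remaining 55 kg)
P10 (17 kg) → truck 5 (remaining 9 kg)
P11 (133 kg) → truck 7 (remaining 17 kg)
P12 (86 kg) → truck 8 (remaining 64 kg)
P13 (18 kg) → truck 6 (remaining 37 kg)
P14 (116 kg) → truck 9 (remaining 34 kg)
P15 (35 kg) → truck 6 (remaining 2 kg)
P16 (93 kg) → truck 10 (remaining 57 kg)
P17 (19 kg) → truck 9 (remaining 15 kg)
P18 (71 kg) → truck 11 (remaining 79 kg)
Final trucks: [148] [46,98] [114,28] [127,18] [124,17] [95,18,35] [133] [86] [116,19] [93] [71].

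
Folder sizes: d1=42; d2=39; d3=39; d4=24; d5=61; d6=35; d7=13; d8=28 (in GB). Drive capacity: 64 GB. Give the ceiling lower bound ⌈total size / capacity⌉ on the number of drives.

5

Total size = 42 + 39 + 39 + 24 + 61 + 35 + 13 + 28 = 281 GB.
⌈281 / 64⌉ = 5.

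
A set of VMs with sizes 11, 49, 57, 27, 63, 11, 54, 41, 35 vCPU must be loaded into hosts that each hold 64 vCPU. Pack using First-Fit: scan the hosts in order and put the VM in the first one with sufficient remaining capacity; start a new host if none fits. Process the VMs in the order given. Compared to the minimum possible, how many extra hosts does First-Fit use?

1

First-Fit: [11,49] [57] [27,11] [63] [54] [41] [35] → 7 hosts.
Total size 348 vCPU; any packing needs at least ⌈348/64⌉ = 6 hosts.
An optimal packing achieves that bound: [63] [57] [54] [49,11] [41,11] [35,27] → 6 hosts.
Excess: 7 − 6 = 1.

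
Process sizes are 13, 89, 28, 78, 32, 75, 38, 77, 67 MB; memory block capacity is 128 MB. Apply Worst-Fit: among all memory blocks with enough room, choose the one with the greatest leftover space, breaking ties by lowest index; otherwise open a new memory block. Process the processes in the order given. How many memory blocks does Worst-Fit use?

5 memory blocks

Put 13 MB in memory block 1; 115 MB remain.
Put 89 MB in memory block 1; 26 MB remain.
Put 28 MB in memory block 2; 100 MB remain.
Put 78 MB in memory block 2; 22 MB remain.
Put 32 MB in memory block 3; 96 MB remain.
Put 75 MB in memory block 3; 21 MB remain.
Put 38 MB in memory block 4; 90 MB remain.
Put 77 MB in memory block 4; 13 MB remain.
Put 67 MB in memory block 5; 61 MB remain.
Final memory blocks: [13,89] [28,78] [32,75] [38,77] [67].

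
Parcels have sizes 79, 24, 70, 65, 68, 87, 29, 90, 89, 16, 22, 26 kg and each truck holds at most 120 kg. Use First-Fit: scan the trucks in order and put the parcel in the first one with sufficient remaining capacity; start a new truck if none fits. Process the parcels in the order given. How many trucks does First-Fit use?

Put 79 kg in truck 1; 41 kg remain.
Put 24 kg in truck 1; 17 kg remain.
Put 70 kg in truck 2; 50 kg remain.
Put 65 kg in truck 3; 55 kg remain.
Put 68 kg in truck 4; 52 kg remain.
Put 87 kg in truck 5; 33 kg remain.
Put 29 kg in truck 2; 21 kg remain.
Put 90 kg in truck 6; 30 kg remain.
Put 89 kg in truck 7; 31 kg remain.
Put 16 kg in truck 1; 1 kg remain.
Put 22 kg in truck 3; 33 kg remain.
Put 26 kg in truck 3; 7 kg remain.
Final trucks: [79,24,16] [70,29] [65,22,26] [68] [87] [90] [89].

7 trucks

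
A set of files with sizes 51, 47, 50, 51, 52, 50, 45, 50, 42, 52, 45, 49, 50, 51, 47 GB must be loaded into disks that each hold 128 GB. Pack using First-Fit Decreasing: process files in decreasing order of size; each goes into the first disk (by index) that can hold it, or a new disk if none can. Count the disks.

Sorted descending: 52, 52, 51, 51, 51, 50, 50, 50, 50, 49, 47, 47, 45, 45, 42.
disk 1: place 52 GB, 76 GB left
disk 1: place 52 GB, 24 GB left
disk 2: place 51 GB, 77 GB left
disk 2: place 51 GB, 26 GB left
disk 3: place 51 GB, 77 GB left
disk 3: place 50 GB, 27 GB left
disk 4: place 50 GB, 78 GB left
disk 4: place 50 GB, 28 GB left
disk 5: place 50 GB, 78 GB left
disk 5: place 49 GB, 29 GB left
disk 6: place 47 GB, 81 GB left
disk 6: place 47 GB, 34 GB left
disk 7: place 45 GB, 83 GB left
disk 7: place 45 GB, 38 GB left
disk 8: place 42 GB, 86 GB left

8 disks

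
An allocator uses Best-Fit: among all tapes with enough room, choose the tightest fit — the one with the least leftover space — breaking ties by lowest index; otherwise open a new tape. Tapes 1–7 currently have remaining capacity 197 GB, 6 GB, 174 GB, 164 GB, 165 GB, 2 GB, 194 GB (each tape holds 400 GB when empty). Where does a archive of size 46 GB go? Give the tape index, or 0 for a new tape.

Tapes with room: tape 1 (197 GB), tape 3 (174 GB), tape 4 (164 GB), tape 5 (165 GB), tape 7 (194 GB).
Tightest fit is tape 4 with 164 GB free.

4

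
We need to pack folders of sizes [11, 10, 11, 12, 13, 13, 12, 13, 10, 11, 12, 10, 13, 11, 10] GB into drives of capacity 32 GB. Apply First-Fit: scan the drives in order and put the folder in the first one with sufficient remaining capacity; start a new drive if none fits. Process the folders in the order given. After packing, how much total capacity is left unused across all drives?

drive 1: place 11 GB, 21 GB left
drive 1: place 10 GB, 11 GB left
drive 1: place 11 GB, 0 GB left
drive 2: place 12 GB, 20 GB left
drive 2: place 13 GB, 7 GB left
drive 3: place 13 GB, 19 GB left
drive 3: place 12 GB, 7 GB left
drive 4: place 13 GB, 19 GB left
drive 4: place 10 GB, 9 GB left
drive 5: place 11 GB, 21 GB left
drive 5: place 12 GB, 9 GB left
drive 6: place 10 GB, 22 GB left
drive 6: place 13 GB, 9 GB left
drive 7: place 11 GB, 21 GB left
drive 7: place 10 GB, 11 GB left
7 drives × 32 GB = 224 GB; used 172 GB; unused 52 GB.

52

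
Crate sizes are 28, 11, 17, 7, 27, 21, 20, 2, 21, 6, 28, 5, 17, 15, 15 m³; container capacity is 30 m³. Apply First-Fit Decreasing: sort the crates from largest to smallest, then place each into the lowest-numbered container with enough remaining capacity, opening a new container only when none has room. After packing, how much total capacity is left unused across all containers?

30

Sorted descending: 28, 28, 27, 21, 21, 20, 17, 17, 15, 15, 11, 7, 6, 5, 2.
container 1: place 28 m³, 2 m³ left
container 2: place 28 m³, 2 m³ left
container 3: place 27 m³, 3 m³ left
container 4: place 21 m³, 9 m³ left
container 5: place 21 m³, 9 m³ left
container 6: place 20 m³, 10 m³ left
container 7: place 17 m³, 13 m³ left
container 8: place 17 m³, 13 m³ left
container 9: place 15 m³, 15 m³ left
container 9: place 15 m³, 0 m³ left
container 7: place 11 m³, 2 m³ left
container 4: place 7 m³, 2 m³ left
container 5: place 6 m³, 3 m³ left
container 6: place 5 m³, 5 m³ left
container 1: place 2 m³, 0 m³ left
9 containers × 30 m³ = 270 m³; used 240 m³; unused 30 m³.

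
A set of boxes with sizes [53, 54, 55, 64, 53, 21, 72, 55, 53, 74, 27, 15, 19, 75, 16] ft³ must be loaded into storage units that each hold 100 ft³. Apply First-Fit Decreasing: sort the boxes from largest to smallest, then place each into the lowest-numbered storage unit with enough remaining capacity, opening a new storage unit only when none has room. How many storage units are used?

Sorted descending: 75, 74, 72, 64, 55, 55, 54, 53, 53, 53, 27, 21, 19, 16, 15.
Put 75 ft³ in storage unit 1; 25 ft³ remain.
Put 74 ft³ in storage unit 2; 26 ft³ remain.
Put 72 ft³ in storage unit 3; 28 ft³ remain.
Put 64 ft³ in storage unit 4; 36 ft³ remain.
Put 55 ft³ in storage unit 5; 45 ft³ remain.
Put 55 ft³ in storage unit 6; 45 ft³ remain.
Put 54 ft³ in storage unit 7; 46 ft³ remain.
Put 53 ft³ in storage unit 8; 47 ft³ remain.
Put 53 ft³ in storage unit 9; 47 ft³ remain.
Put 53 ft³ in storage unit 10; 47 ft³ remain.
Put 27 ft³ in storage unit 3; 1 ft³ remain.
Put 21 ft³ in storage unit 1; 4 ft³ remain.
Put 19 ft³ in storage unit 2; 7 ft³ remain.
Put 16 ft³ in storage unit 4; 20 ft³ remain.
Put 15 ft³ in storage unit 4; 5 ft³ remain.
Final storage units: [75,21] [74,19] [72,27] [64,16,15] [55] [55] [54] [53] [53] [53].

10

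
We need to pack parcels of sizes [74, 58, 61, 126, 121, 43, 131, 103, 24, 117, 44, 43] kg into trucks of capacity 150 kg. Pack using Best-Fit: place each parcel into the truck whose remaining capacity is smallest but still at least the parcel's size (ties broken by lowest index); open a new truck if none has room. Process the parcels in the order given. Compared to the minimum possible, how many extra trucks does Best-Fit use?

0

Best-Fit: [74,58] [61,43,44] [126,24] [121] [131] [103,43] [117] → 7 trucks.
Total size 945 kg; any packing needs at least ⌈945/150⌉ = 7 trucks.
So 7 is already optimal.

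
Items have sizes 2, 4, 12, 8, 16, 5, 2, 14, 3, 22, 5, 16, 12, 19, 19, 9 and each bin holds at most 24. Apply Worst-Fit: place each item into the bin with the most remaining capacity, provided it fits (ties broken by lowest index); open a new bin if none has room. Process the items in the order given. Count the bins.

Put 2 in bin 1; 22 remain.
Put 4 in bin 1; 18 remain.
Put 12 in bin 1; 6 remain.
Put 8 in bin 2; 16 remain.
Put 16 in bin 2; 0 remain.
Put 5 in bin 1; 1 remain.
Put 2 in bin 3; 22 remain.
Put 14 in bin 3; 8 remain.
Put 3 in bin 3; 5 remain.
Put 22 in bin 4; 2 remain.
Put 5 in bin 3; 0 remain.
Put 16 in bin 5; 8 remain.
Put 12 in bin 6; 12 remain.
Put 19 in bin 7; 5 remain.
Put 19 in bin 8; 5 remain.
Put 9 in bin 6; 3 remain.
Final bins: [2,4,12,5] [8,16] [2,14,3,5] [22] [16] [12,9] [19] [19].

8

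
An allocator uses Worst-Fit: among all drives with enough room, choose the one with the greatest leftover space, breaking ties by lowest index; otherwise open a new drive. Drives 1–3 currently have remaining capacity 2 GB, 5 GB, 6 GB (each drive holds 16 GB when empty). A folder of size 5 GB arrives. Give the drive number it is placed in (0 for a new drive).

Drives with room: drive 2 (5 GB), drive 3 (6 GB).
Most room is drive 3 with 6 GB free.

3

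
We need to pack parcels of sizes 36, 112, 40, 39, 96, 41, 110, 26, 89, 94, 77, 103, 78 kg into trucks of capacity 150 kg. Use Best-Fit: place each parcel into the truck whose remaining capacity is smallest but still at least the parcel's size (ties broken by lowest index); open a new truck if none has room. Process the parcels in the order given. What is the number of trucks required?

Put 36 kg in truck 1; 114 kg remain.
Put 112 kg in truck 1; 2 kg remain.
Put 40 kg in truck 2; 110 kg remain.
Put 39 kg in truck 2; 71 kg remain.
Put 96 kg in truck 3; 54 kg remain.
Put 41 kg in truck 3; 13 kg remain.
Put 110 kg in truck 4; 40 kg remain.
Put 26 kg in truck 4; 14 kg remain.
Put 89 kg in truck 5; 61 kg remain.
Put 94 kg in truck 6; 56 kg remain.
Put 77 kg in truck 7; 73 kg remain.
Put 103 kg in truck 8; 47 kg remain.
Put 78 kg in truck 9; 72 kg remain.
Final trucks: [36,112] [40,39] [96,41] [110,26] [89] [94] [77] [103] [78].

9 trucks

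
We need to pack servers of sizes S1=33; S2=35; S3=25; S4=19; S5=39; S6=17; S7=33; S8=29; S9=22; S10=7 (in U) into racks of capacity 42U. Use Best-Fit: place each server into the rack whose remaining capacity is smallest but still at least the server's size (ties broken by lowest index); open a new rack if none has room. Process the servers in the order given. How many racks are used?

7

S1 (33U) → rack 1 (remaining 9U)
S2 (35U) → rack 2 (remaining 7U)
S3 (25U) → rack 3 (remaining 17U)
S4 (19U) → rack 4 (remaining 23U)
S5 (39U) → rack 5 (remaining 3U)
S6 (17U) → rack 3 (remaining 0U)
S7 (33U) → rack 6 (remaining 9U)
S8 (29U) → rack 7 (remaining 13U)
S9 (22U) → rack 4 (remaining 1U)
S10 (7U) → rack 2 (remaining 0U)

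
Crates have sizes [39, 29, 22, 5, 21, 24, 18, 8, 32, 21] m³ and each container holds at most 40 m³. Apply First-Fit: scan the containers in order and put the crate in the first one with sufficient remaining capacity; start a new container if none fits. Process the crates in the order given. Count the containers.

7

39 m³ → container 1 (remaining 1 m³)
29 m³ → container 2 (remaining 11 m³)
22 m³ → container 3 (remaining 18 m³)
5 m³ → container 2 (remaining 6 m³)
21 m³ → container 4 (remaining 19 m³)
24 m³ → container 5 (remaining 16 m³)
18 m³ → container 3 (remaining 0 m³)
8 m³ → container 4 (remaining 11 m³)
32 m³ → container 6 (remaining 8 m³)
21 m³ → container 7 (remaining 19 m³)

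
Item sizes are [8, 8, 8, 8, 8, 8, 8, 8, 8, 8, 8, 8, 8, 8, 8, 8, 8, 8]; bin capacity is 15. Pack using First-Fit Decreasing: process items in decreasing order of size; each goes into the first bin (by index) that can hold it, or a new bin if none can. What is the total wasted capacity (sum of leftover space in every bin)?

126

Sorted descending: 8, 8, 8, 8, 8, 8, 8, 8, 8, 8, 8, 8, 8, 8, 8, 8, 8, 8.
Put 8 in bin 1; 7 remain.
Put 8 in bin 2; 7 remain.
Put 8 in bin 3; 7 remain.
Put 8 in bin 4; 7 remain.
Put 8 in bin 5; 7 remain.
Put 8 in bin 6; 7 remain.
Put 8 in bin 7; 7 remain.
Put 8 in bin 8; 7 remain.
Put 8 in bin 9; 7 remain.
Put 8 in bin 10; 7 remain.
Put 8 in bin 11; 7 remain.
Put 8 in bin 12; 7 remain.
Put 8 in bin 13; 7 remain.
Put 8 in bin 14; 7 remain.
Put 8 in bin 15; 7 remain.
Put 8 in bin 16; 7 remain.
Put 8 in bin 17; 7 remain.
Put 8 in bin 18; 7 remain.
18 bins × 15 = 270; used 144; unused 126.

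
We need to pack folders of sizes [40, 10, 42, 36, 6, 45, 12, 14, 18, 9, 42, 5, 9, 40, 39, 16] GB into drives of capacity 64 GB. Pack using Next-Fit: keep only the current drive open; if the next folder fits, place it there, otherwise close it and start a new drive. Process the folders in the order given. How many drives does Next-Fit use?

drive 1: place 40 GB, 24 GB left
drive 1: place 10 GB, 14 GB left
drive 2: place 42 GB, 22 GB left
drive 3: place 36 GB, 28 GB left
drive 3: place 6 GB, 22 GB left
drive 4: place 45 GB, 19 GB left
drive 4: place 12 GB, 7 GB left
drive 5: place 14 GB, 50 GB left
drive 5: place 18 GB, 32 GB left
drive 5: place 9 GB, 23 GB left
drive 6: place 42 GB, 22 GB left
drive 6: place 5 GB, 17 GB left
drive 6: place 9 GB, 8 GB left
drive 7: place 40 GB, 24 GB left
drive 8: place 39 GB, 25 GB left
drive 8: place 16 GB, 9 GB left

8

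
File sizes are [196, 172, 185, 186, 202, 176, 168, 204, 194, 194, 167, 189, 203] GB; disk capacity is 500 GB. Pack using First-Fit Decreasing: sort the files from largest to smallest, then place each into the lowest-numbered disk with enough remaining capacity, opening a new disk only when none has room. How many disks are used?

Sorted descending: 204, 203, 202, 196, 194, 194, 189, 186, 185, 176, 172, 168, 167.
204 GB → disk 1 (remaining 296 GB)
203 GB → disk 1 (remaining 93 GB)
202 GB → disk 2 (remaining 298 GB)
196 GB → disk 2 (remaining 102 GB)
194 GB → disk 3 (remaining 306 GB)
194 GB → disk 3 (remaining 112 GB)
189 GB → disk 4 (remaining 311 GB)
186 GB → disk 4 (remaining 125 GB)
185 GB → disk 5 (remaining 315 GB)
176 GB → disk 5 (remaining 139 GB)
172 GB → disk 6 (remaining 328 GB)
168 GB → disk 6 (remaining 160 GB)
167 GB → disk 7 (remaining 333 GB)

7 disks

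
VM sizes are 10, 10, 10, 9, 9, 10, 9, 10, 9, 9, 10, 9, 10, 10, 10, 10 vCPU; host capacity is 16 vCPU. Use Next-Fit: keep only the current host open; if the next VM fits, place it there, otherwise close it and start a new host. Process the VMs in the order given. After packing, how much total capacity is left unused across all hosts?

10 vCPU → host 1 (remaining 6 vCPU)
10 vCPU → host 2 (remaining 6 vCPU)
10 vCPU → host 3 (remaining 6 vCPU)
9 vCPU → host 4 (remaining 7 vCPU)
9 vCPU → host 5 (remaining 7 vCPU)
10 vCPU → host 6 (remaining 6 vCPU)
9 vCPU → host 7 (remaining 7 vCPU)
10 vCPU → host 8 (remaining 6 vCPU)
9 vCPU → host 9 (remaining 7 vCPU)
9 vCPU → host 10 (remaining 7 vCPU)
10 vCPU → host 11 (remaining 6 vCPU)
9 vCPU → host 12 (remaining 7 vCPU)
10 vCPU → host 13 (remaining 6 vCPU)
10 vCPU → host 14 (remaining 6 vCPU)
10 vCPU → host 15 (remaining 6 vCPU)
10 vCPU → host 16 (remaining 6 vCPU)
16 hosts × 16 vCPU = 256 vCPU; used 154 vCPU; unused 102 vCPU.

102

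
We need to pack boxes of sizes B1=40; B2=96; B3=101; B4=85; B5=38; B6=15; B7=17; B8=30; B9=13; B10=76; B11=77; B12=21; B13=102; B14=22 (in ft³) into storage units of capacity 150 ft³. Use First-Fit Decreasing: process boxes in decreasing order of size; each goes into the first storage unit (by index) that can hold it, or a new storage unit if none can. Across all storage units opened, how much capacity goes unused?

167

Sorted descending: 102, 101, 96, 85, 77, 76, 40, 38, 30, 22, 21, 17, 15, 13.
102 ft³ → storage unit 1 (remaining 48 ft³)
101 ft³ → storage unit 2 (remaining 49 ft³)
96 ft³ → storage unit 3 (remaining 54 ft³)
85 ft³ → storage unit 4 (remaining 65 ft³)
77 ft³ → storage unit 5 (remaining 73 ft³)
76 ft³ → storage unit 6 (remaining 74 ft³)
40 ft³ → storage unit 1 (remaining 8 ft³)
38 ft³ → storage unit 2 (remaining 11 ft³)
30 ft³ → storage unit 3 (remaining 24 ft³)
22 ft³ → storage unit 3 (remaining 2 ft³)
21 ft³ → storage unit 4 (remaining 44 ft³)
17 ft³ → storage unit 4 (remaining 27 ft³)
15 ft³ → storage unit 4 (remaining 12 ft³)
13 ft³ → storage unit 5 (remaining 60 ft³)
6 storage units × 150 ft³ = 900 ft³; used 733 ft³; unused 167 ft³.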